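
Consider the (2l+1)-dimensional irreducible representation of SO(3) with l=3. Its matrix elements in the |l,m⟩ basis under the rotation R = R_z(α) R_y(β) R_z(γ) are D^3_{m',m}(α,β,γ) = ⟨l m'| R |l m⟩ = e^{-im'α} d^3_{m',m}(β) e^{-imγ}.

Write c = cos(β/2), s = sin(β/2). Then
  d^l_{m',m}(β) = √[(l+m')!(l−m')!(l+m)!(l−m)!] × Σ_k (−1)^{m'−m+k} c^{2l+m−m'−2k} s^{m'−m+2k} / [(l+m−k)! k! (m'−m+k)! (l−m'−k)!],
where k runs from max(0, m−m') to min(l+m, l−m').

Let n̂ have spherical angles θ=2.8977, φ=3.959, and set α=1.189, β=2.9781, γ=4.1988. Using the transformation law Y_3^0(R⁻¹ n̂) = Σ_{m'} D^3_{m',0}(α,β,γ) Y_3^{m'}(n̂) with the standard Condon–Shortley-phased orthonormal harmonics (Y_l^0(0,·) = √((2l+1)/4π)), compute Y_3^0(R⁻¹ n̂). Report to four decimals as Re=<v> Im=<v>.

Re=0.4260 Im=0.0000

Need the full column D^3_{m',0} for m'=−3..3 at α=1.1890, β=2.9781, γ=4.1988.
cos(β/2)=0.081655, sin(β/2)=0.996661
d^3_{-3,0}: single k=3 term ⇒ +0.002411;  D = -0.002196-0.000995i
d^3_{-2,0}: k∈[2..3] ⇒ +0.000242 -0.036035 = -0.035793;  D = +0.025855-0.024751i
d^3_{-1,0}: k∈[1..3] ⇒ +0.000013 -0.005602 +0.278171 = +0.272582;  D = +0.101561+0.252955i
d^3_{0,0}: k∈[0..3] ⇒ +0.000000 -0.000397 +0.059211 -0.980130 = -0.921317;  D = -0.921317+0.000000i
d^3_{1,0}: k∈[0..2] ⇒ -0.000013 +0.005602 -0.278171 = -0.272582;  D = -0.101561+0.252955i
d^3_{2,0}: k∈[0..1] ⇒ +0.000242 -0.036035 = -0.035793;  D = +0.025855+0.024751i
d^3_{3,0}: single k=0 term ⇒ -0.002411;  D = +0.002196-0.000995i
Y_3^{m'}(θ=2.8977,φ=3.959) and Σ D·Y over m':
  (-0.0022-0.0010i)·(+0.0045+0.0037i)  (+0.0259-0.0248i)·(+0.0037+0.0577i)  (+0.1016+0.2530i)·(-0.1980+0.2111i)  (-0.9213+0.0000i)·(-0.6187+0.0000i)  (-0.1016+0.2530i)·(+0.1980+0.2111i)  (+0.0259+0.0248i)·(+0.0037-0.0577i)  (+0.0022-0.0010i)·(-0.0045+0.0037i)
Y_3^0(R⁻¹ n̂) = +0.426025+0.000000i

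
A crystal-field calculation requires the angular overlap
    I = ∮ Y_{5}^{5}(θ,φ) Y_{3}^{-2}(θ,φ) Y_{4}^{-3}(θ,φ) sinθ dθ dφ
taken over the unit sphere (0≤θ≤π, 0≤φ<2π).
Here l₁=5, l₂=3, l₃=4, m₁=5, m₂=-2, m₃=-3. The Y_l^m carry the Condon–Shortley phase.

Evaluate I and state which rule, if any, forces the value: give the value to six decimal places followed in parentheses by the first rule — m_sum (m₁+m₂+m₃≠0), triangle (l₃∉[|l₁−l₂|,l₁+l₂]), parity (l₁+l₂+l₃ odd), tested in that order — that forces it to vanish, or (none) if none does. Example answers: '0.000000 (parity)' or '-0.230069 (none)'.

m-sum 0 ✓  L=12 even ✓  2≤4≤8 ✓
Π(2lᵢ+1) = 11×7×9 = 693
triangle coeff Δ(5,3,4) = 1/180180
Σ_t [1,3]: t=1:−1/576 t=2:+1/144 t=3:−1/576 = 1/288
(3j)²=20/1001 [(5 3 4; 0 0 0)], sign=+1
Σ_t [0,0]: t=0:+1/17280 = 1/17280
(3j)²=35/858 [(5 3 4; 5 -2 -3)], sign=-1
⇒ 4πI² = 1050/1859
I = (-1)√(1050/1859/(4π)) = -0.21200691
No selection rule forces the value: the integral is nonzero (none).

-0.212007 (none)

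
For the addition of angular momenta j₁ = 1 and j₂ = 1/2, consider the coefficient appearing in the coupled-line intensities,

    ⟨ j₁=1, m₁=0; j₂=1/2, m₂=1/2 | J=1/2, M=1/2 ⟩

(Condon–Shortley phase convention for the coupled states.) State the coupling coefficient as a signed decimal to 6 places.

triangle: 1!·1!·0!/3! = 1/6
(j±m)!: 1!·1!·1!·0!·1!·0! = 1
prefactor² = (2J+1)·Δ·N² = 1/3
  k=1: −1/(1!·0!·0!·0!·1!·0!) = -1
Σ = -1  ⇒  CG² = 1/3·(-1)² = 1/3
CG = −√(1/3) = -0.577350

−√(1/3) = -0.577350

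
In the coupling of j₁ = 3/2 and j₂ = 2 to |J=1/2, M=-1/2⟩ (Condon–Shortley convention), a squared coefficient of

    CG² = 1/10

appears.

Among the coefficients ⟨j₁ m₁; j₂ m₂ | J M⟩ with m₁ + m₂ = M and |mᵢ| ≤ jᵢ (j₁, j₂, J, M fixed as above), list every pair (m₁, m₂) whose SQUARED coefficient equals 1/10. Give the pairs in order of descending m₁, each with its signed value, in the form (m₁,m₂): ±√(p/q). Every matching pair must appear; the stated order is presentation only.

Admissible pairs with m₁+m₂ = M = -1/2: (-3/2,1), (-1/2,0), (1/2,-1), (3/2,-2)
  (m₁,m₂)=(3/2,-2): CG² = 2/5, CG = +√(2/5)
  (m₁,m₂)=(1/2,-1): CG² = 3/10, CG = −√(3/10)
  (m₁,m₂)=(-1/2,0): CG² = 1/5, CG = +√(1/5)
  (m₁,m₂)=(-3/2,1): CG² = 1/10, CG = −√(1/10)   ← matches the target
Pairs with CG² = 1/10: (-3/2,1): −√(1/10)

(-3/2,1): −√(1/10)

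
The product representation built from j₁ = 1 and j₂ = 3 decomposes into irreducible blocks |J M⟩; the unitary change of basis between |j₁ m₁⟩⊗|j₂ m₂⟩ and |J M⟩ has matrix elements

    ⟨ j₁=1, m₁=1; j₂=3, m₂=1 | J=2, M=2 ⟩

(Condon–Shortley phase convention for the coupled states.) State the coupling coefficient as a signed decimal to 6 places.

triangle: 2!·0!·4!/7! = 48/5040
(j±m)!: 2!·0!·4!·2!·4!·0! = 2304
prefactor² = (2J+1)·Δ·N² = 768/7
  k=0: +1/(0!·2!·0!·4!·0!·0!) = 1/48
Σ = 1/48  ⇒  CG² = 768/7·(1/48)² = 1/21
CG = +√(1/21) = +0.218218

+0.218218  (= +√(1/21))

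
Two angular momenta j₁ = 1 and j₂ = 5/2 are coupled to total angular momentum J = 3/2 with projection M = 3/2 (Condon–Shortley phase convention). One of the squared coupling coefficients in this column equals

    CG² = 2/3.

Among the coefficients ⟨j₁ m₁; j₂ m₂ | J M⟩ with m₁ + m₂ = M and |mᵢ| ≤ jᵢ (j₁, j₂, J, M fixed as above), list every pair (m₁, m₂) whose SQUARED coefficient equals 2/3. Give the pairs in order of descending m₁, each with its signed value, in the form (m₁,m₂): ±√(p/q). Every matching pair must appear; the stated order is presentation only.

Admissible pairs with m₁+m₂ = M = 3/2: (-1,5/2), (0,3/2), (1,1/2)
  (m₁,m₂)=(1,1/2): CG² = 1/15, CG = +√(1/15)
  (m₁,m₂)=(0,3/2): CG² = 4/15, CG = −√(4/15)
  (m₁,m₂)=(-1,5/2): CG² = 2/3, CG = +√(2/3)   ← matches the target
Pairs with CG² = 2/3: (-1,5/2): +√(2/3)

(-1,5/2): +√(2/3)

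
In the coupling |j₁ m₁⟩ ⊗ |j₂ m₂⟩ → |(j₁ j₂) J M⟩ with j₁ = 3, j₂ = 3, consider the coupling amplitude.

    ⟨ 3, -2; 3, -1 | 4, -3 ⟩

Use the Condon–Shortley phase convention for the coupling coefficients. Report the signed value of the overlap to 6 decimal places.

triangle: 2!·4!·4!/11! = 1152/39916800
(j±m)!: 1!·5!·2!·4!·1!·7! = 29030400
prefactor² = (2J+1)·Δ·N² = 82944/11
  k=1: −1/(1!·1!·4!·1!·0!·3!) = -1/144
  k=2: +1/(2!·0!·3!·0!·1!·4!) = 1/288
Σ = -1/288  ⇒  CG² = 82944/11·(-1/288)² = 1/11
CG = −√(1/11) = -0.301511

-0.301511  (= −√(1/11))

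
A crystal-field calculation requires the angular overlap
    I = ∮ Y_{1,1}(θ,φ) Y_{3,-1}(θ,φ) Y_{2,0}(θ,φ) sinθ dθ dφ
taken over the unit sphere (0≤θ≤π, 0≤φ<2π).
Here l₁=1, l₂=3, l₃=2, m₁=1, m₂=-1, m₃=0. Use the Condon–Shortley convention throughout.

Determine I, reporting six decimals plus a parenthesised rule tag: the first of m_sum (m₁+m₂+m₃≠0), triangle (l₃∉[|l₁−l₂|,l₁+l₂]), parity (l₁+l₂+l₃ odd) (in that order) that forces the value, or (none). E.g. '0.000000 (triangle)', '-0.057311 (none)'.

m-sum 0 ✓  L=6 even ✓  2≤2≤4 ✓
Π(2lᵢ+1) = 3×7×5 = 105
triangle coeff Δ(1,3,2) = 1/105
Σ_t [1,1]: t=1:−1/4 = -1/4
(3j)²=3/35 [(1 3 2; 0 0 0)], sign=-1
Σ_t [0,0]: t=0:+1/8 = 1/8
(3j)²=2/35 [(1 3 2; 1 -1 0)], sign=+1
⇒ 4πI² = 18/35
I = (-1)√(18/35/(4π)) = -0.20230066
No selection rule forces the value: the integral is nonzero (none).

-0.202301 (none)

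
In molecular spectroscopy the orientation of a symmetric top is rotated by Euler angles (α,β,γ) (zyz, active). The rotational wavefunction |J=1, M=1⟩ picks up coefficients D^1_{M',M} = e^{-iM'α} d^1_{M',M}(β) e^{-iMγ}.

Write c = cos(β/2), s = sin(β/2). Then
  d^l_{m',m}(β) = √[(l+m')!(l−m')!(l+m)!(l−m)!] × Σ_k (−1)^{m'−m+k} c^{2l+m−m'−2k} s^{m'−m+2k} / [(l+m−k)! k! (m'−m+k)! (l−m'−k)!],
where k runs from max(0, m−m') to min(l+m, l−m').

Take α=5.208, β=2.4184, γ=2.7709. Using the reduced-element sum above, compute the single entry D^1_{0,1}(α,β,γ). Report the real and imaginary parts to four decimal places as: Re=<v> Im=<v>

Re=-0.4362 Im=-0.1695

D^1_{0,1}(5.2080,2.4184,2.7709) = e^{-i·0·5.2080}·d^1_{0,1}(2.4184)·e^{-i·1·2.7709}. Compute d first:
Half-angle: c=0.353768, s=0.935333. N=√(1·1·2·1)=1.414214
Admissible k: 1..1 (factorial args all ≥0)
  k=1: (−1)^0·1.4142/(1)·0.3538^1·0.9353^1 = +0.467950
d^1_{0,1}(2.4184) = +0.467950
Phases: e^{-i·(0)·5.2080}=+1.000000+0.000000i, e^{-i·(1)·2.7709}=-0.932077-0.362261i ⇒ D=-0.436165-0.169520i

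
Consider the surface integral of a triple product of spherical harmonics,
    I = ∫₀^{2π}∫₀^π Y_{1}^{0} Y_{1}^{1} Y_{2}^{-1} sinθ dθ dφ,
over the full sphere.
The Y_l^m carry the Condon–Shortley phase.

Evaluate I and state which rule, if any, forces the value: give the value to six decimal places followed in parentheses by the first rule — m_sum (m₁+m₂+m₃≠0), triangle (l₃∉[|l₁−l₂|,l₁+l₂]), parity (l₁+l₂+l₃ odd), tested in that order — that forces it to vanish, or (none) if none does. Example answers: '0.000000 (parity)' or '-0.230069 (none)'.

-0.218510 (none)

Checks pass: Σm=0; 4 even; l₃=2∈[0,2].
(2·1+1)(2·1+1)(2·2+1) = 45
Δ: 0! 2! 2! / 5! → 1/30
sum: t=0:+1/1 = 1/1
3j²(1 1 2; 0 0 0) = Δ·Π!·Σ² = 2/15  (sign +1)
sum: t=0:+1/2 = 1/2
3j²(1 1 2; 0 1 -1) = Δ·Π!·Σ² = 1/10  (sign -1)
combine: 4πI² = 45·2/15·1/10 = 3/5
take √, sign -1: I = -0.21850969
No selection rule forces the value: the integral is nonzero (none).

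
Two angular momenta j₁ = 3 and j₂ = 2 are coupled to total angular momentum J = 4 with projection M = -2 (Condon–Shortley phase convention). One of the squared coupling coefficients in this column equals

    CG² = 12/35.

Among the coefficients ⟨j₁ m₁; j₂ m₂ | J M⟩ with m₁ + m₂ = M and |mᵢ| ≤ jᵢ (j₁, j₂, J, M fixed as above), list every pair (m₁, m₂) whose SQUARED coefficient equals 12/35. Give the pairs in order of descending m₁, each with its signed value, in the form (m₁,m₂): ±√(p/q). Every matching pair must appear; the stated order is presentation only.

(-2,0): −√(12/35)

Admissible pairs with m₁+m₂ = M = -2: (-3,1), (-2,0), (-1,-1), (0,-2)
  (m₁,m₂)=(0,-2): CG² = 3/7, CG = +√(3/7)
  (m₁,m₂)=(-1,-1): CG² = 1/28, CG = +√(1/28)
  (m₁,m₂)=(-2,0): CG² = 12/35, CG = −√(12/35)   ← matches the target
  (m₁,m₂)=(-3,1): CG² = 27/140, CG = −√(27/140)
Pairs with CG² = 12/35: (-2,0): −√(12/35)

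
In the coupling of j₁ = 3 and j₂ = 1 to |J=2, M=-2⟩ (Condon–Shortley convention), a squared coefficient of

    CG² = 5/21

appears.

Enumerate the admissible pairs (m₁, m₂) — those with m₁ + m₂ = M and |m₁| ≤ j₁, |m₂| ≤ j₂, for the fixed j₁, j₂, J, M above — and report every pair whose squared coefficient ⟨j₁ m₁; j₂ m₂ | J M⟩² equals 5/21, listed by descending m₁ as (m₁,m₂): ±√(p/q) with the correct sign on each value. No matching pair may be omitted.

(-2,0): −√(5/21)

Admissible pairs with m₁+m₂ = M = -2: (-3,1), (-2,0), (-1,-1)
  (m₁,m₂)=(-1,-1): CG² = 1/21, CG = +√(1/21)
  (m₁,m₂)=(-2,0): CG² = 5/21, CG = −√(5/21)   ← matches the target
  (m₁,m₂)=(-3,1): CG² = 5/7, CG = +√(5/7)
Pairs with CG² = 5/21: (-2,0): −√(5/21)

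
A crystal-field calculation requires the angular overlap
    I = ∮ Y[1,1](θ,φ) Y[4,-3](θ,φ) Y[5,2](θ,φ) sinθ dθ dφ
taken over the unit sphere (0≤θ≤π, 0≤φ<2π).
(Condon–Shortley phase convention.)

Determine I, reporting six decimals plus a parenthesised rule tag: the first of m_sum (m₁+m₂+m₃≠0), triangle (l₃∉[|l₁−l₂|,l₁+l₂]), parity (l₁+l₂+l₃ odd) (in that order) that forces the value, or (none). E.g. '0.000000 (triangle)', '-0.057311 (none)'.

Checks pass: Σm=0; 10 even; l₃=5∈[3,5].
(2·1+1)(2·4+1)(2·5+1) = 297
Δ: 0! 2! 8! / 11! → 1/495
sum: t=0:+1/576 = 1/576
3j²(1 4 5; 0 0 0) = Δ·Π!·Σ² = 5/99  (sign -1)
sum: t=0:+1/10080 = 1/10080
3j²(1 4 5; 1 -3 2) = Δ·Π!·Σ² = 1/165  (sign -1)
combine: 4πI² = 297·5/99·1/165 = 1/11
take √, sign +1: I = 0.08505478
No selection rule forces the value: the integral is nonzero (none).

0.085055 (none)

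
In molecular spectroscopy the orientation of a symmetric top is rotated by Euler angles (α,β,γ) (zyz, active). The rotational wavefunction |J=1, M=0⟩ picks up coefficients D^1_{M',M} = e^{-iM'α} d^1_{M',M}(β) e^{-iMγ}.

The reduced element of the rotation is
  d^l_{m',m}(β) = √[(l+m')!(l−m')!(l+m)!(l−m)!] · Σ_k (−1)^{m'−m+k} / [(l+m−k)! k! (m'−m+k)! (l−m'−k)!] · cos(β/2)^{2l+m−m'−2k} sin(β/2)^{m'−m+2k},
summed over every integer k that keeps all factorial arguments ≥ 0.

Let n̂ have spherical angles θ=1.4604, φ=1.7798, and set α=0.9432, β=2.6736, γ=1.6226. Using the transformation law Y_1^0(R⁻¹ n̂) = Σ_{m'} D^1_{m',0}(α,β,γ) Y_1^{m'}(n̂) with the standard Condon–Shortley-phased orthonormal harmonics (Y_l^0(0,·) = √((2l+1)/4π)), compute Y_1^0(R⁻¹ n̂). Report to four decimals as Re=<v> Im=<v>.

Need the full column D^1_{m',0} for m'=−1..1 at α=0.9432, β=2.6736, γ=1.6226.
cos(β/2)=0.231867, sin(β/2)=0.972748
d^1_{-1,0}: single k=1 term ⇒ +0.318973;  D = +0.187301+0.258190i
d^1_{0,0}: k∈[0..1] ⇒ +0.053762 -0.946238 = -0.892476;  D = -0.892476+0.000000i
d^1_{1,0}: single k=0 term ⇒ -0.318973;  D = -0.187301+0.258190i
Y_1^{m'}(θ=1.4604,φ=1.7798) and Σ D·Y over m':
  (+0.1873+0.2582i)·(-0.0712-0.3359i)  (-0.8925+0.0000i)·(+0.0538+0.0000i)  (-0.1873+0.2582i)·(+0.0712-0.3359i)
Y_1^0(R⁻¹ n̂) = +0.098729+0.000000i

Re=0.0987 Im=0.0000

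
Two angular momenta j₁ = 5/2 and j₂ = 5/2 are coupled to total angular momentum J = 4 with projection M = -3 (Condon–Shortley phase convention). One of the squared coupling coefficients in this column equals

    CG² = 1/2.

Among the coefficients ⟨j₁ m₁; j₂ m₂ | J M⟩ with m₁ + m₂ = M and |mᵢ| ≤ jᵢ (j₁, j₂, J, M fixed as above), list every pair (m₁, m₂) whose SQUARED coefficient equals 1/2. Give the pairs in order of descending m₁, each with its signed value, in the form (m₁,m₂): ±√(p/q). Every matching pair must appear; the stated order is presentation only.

Admissible pairs with m₁+m₂ = M = -3: (-5/2,-1/2), (-3/2,-3/2), (-1/2,-5/2)
  (m₁,m₂)=(-1/2,-5/2): CG² = 1/2, CG = +√(1/2)   ← matches the target
  (m₁,m₂)=(-3/2,-3/2): CG² = 0/1, CG = 0
  (m₁,m₂)=(-5/2,-1/2): CG² = 1/2, CG = −√(1/2)   ← matches the target
Pairs with CG² = 1/2: (-1/2,-5/2): +√(1/2); (-5/2,-1/2): −√(1/2)

(-1/2,-5/2): +√(1/2); (-5/2,-1/2): −√(1/2)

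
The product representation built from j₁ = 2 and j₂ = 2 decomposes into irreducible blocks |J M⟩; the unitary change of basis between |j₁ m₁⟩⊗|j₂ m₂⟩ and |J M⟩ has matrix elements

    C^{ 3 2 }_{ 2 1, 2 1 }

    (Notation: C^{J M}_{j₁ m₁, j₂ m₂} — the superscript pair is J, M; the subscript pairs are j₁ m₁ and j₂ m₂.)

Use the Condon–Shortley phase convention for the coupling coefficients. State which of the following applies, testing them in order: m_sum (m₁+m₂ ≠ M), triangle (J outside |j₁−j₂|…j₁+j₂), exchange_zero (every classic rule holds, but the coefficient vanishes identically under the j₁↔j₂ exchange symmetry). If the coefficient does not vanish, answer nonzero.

exchange_zero

m-sum: m₁+m₂ = 1+1 = 2, M = 2  ✓
triangle: |j₁−j₂| = 0 ≤ J = 3 ≤ j₁+j₂ = 4  ✓
exchange: j₁=j₂ and m₁=m₂, and (−1)^(j₁+j₂−J) = (−1)^1 = −1 forces ⟨j₁m₁;j₂m₂|JM⟩ = −⟨j₂m₂;j₁m₁|JM⟩ = −⟨j₁m₁;j₂m₂|JM⟩ ⇒ the coefficient vanishes identically
Racah sum check: Σ_k collapses to 0 ⇒ CG = 0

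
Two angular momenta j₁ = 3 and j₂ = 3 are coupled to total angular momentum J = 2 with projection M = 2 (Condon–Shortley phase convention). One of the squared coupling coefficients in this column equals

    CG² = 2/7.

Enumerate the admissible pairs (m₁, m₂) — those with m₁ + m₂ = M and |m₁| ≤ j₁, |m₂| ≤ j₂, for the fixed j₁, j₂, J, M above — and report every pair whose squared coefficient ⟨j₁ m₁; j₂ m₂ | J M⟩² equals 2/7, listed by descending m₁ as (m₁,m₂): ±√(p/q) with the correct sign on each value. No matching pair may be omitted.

Admissible pairs with m₁+m₂ = M = 2: (-1,3), (0,2), (1,1), (2,0), (3,-1)
  (m₁,m₂)=(3,-1): CG² = 5/42, CG = +√(5/42)
  (m₁,m₂)=(2,0): CG² = 5/21, CG = −√(5/21)
  (m₁,m₂)=(1,1): CG² = 2/7, CG = +√(2/7)   ← matches the target
  (m₁,m₂)=(0,2): CG² = 5/21, CG = −√(5/21)
  (m₁,m₂)=(-1,3): CG² = 5/42, CG = +√(5/42)
Pairs with CG² = 2/7: (1,1): +√(2/7)

(1,1): +√(2/7)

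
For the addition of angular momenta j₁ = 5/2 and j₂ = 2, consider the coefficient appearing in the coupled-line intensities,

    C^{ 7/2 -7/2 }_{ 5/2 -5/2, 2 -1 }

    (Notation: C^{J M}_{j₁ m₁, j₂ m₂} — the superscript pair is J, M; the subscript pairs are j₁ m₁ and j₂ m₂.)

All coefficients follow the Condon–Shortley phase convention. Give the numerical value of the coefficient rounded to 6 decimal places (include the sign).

j₁+j₂−J=1  J+j₁−j₂=4  J−j₁+j₂=3  j₁+j₂+J+1=9
(j₁±m₁, j₂±m₂, J±M) = (0,5,1,3,0,7)
P² = 11520
sum k=1..1:
  [1] −1/144 = -1/144
S = -1/144
C² = P²·S² = 5/9 ; C = -0.745356

-0.745356  (= −√(5/9))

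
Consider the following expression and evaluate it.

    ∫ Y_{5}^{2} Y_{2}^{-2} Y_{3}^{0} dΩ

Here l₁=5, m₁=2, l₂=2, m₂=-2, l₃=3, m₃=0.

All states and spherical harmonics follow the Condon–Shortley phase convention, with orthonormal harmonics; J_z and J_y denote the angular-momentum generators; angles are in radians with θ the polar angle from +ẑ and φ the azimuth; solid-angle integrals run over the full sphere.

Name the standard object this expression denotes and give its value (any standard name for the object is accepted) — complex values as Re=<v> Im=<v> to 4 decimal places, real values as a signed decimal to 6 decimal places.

This is a Gaunt coefficient — the integral of a triple product of spherical harmonics over the sphere.
m-sum 0 ✓  L=10 even ✓  3≤3≤7 ✓
Π(2lᵢ+1) = 11×5×7 = 385
triangle coeff Δ(5,2,3) = 1/2310
Σ_t [2,2]: t=2:+1/144 = 1/144
(3j)²=10/231 [(5 2 3; 0 0 0)], sign=-1
Σ_t [0,0]: t=0:+1/864 = 1/864
(3j)²=1/66 [(5 2 3; 2 -2 0)], sign=-1
⇒ 4πI² = 25/99
I = (+1)√(25/99/(4π)) = 0.14175797

Gaunt coefficient, +0.141758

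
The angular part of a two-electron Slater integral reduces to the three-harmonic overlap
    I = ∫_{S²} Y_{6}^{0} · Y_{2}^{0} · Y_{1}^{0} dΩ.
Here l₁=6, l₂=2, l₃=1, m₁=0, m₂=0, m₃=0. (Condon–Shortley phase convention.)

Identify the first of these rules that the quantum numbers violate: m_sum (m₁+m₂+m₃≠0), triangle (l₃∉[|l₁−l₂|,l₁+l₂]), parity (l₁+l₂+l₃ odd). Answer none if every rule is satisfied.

triangle

azimuthal sum: 0 + 0 + 0 = 0  ✓
l₃ must lie in [4,8]; have l₃=1  ✗
L = 6 + 2 + 1 = 9 (odd)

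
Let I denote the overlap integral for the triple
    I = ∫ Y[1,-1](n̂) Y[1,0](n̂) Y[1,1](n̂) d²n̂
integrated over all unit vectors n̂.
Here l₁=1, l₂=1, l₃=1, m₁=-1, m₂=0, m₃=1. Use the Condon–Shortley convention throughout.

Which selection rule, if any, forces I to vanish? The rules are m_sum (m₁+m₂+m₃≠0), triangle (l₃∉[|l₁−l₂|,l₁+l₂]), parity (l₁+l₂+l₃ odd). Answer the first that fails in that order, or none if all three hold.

Σmᵢ = 0  ✓
l₃∈[|l₁−l₂|,l₁+l₂]=[0,2], have l₃=1  ✓
Σlᵢ = 3 ⇒ odd  ✗

parity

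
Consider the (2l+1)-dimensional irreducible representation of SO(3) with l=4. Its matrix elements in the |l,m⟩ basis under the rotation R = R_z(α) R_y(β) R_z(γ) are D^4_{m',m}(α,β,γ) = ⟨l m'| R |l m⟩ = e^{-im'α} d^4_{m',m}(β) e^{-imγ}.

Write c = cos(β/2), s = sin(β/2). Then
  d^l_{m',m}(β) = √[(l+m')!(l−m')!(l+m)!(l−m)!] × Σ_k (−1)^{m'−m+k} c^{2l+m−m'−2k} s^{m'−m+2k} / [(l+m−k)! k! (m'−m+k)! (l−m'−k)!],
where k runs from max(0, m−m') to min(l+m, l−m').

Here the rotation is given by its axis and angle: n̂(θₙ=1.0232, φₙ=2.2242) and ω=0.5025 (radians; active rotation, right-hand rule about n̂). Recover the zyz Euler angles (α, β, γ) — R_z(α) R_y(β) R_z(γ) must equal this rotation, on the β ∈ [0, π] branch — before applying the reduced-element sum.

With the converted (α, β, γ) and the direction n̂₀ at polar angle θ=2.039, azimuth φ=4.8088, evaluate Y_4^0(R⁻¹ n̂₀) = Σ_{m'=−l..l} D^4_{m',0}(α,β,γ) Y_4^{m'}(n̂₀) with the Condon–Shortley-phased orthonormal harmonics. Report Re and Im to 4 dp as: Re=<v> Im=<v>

Axis–angle → zyz. n̂ = (sinθₙcosφₙ, sinθₙsinφₙ, cosθₙ) = (-0.519006, +0.677917, +0.520637), ω = 0.5025.
R = I cosω + sinω [n̂]ₓ + (1−cosω) n̂n̂ᵀ gives
  R = [+0.909680, -0.294242, +0.293093; +0.207254, +0.933193, +0.293593; -0.359900, -0.206331, +0.909890]
β = atan2(√(R₁₃²+R₂₃²), R₃₃) = 0.427778; α = atan2(R₂₃, R₁₃) mod 2π = 0.786250; γ = atan2(R₃₂, −R₃₁) mod 2π = 5.762628
Need the full column D^4_{m',0} for m'=−4..4 at α=0.7863, β=0.4278, γ=5.7626.
cos(β/2)=0.977213, sin(β/2)=0.212262
d^4_{-4,0}: single k=4 term ⇒ +0.015488;  D = -0.015488-0.000053i
d^4_{-3,0}: k∈[3..4] ⇒ +0.100839 -0.004758 = +0.096081;  D = -0.068113+0.067766i
d^4_{-2,0}: k∈[2..4] ⇒ +0.372221 -0.046831 +0.000829 = +0.326218;  D = -0.000556+0.326218i
d^4_{-1,0}: k∈[1..4] ⇒ +0.807814 -0.228680 +0.010789 -0.000085 = +0.589838;  D = +0.416723+0.417434i
d^4_{0,0}: k∈[0..4] ⇒ +0.831597 -0.627768 +0.066642 -0.001397 +0.000004 = +0.269078;  D = +0.269078+0.000000i
d^4_{1,0}: k∈[0..3] ⇒ -0.807814 +0.228680 -0.010789 +0.000085 = -0.589838;  D = -0.416723+0.417434i
d^4_{2,0}: k∈[0..2] ⇒ +0.372221 -0.046831 +0.000829 = +0.326218;  D = -0.000556-0.326218i
d^4_{3,0}: k∈[0..1] ⇒ -0.100839 +0.004758 = -0.096081;  D = +0.068113+0.067766i
d^4_{4,0}: single k=0 term ⇒ +0.015488;  D = -0.015488+0.000053i
Y_4^{m'}(θ=2.039,φ=4.8088) and Σ D·Y over m':
  (-0.0155-0.0001i)·(+0.2600-0.1056i)  (-0.0681+0.0678i)·(+0.1145+0.3847i)  (-0.0006+0.3262i)·(-0.1113+0.0217i)  (+0.4167+0.4174i)·(+0.0289+0.2986i)  (+0.2691+0.0000i)·(-0.1754+0.0000i)  (-0.4167+0.4174i)·(-0.0289+0.2986i)  (-0.0006-0.3262i)·(-0.1113-0.0217i)  (+0.0681+0.0678i)·(-0.1145+0.3847i)  (-0.0155+0.0001i)·(+0.2600+0.1056i)
Y_4^0(R⁻¹ n̂) = -0.362248+0.000000i

Re=-0.3622 Im=0.0000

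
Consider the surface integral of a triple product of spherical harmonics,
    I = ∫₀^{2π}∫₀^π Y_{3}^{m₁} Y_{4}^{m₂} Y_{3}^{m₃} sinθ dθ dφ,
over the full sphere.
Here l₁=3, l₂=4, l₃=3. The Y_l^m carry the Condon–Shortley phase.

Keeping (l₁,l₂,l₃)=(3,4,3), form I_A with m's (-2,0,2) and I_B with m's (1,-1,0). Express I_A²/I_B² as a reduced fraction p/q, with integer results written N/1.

Shared (l₁,l₂,l₃)=(3,4,3): N and (l;000)² cancel in I_A²/I_B².
A: Δ = 4!·2!·4!/11! = 1/34650; Racah Σ t=3..4: t=3:−1/72 t=4:+1/576 = -7/576; ⇒ 3j(3 4 3; -2 0 2)² = 7/198, sgn +1
B: Δ = 4!·2!·4!/11! = 1/34650; Racah Σ t=0..2: t=0:+1/288 t=1:−1/24 t=2:+1/48 = -5/288; ⇒ 3j(3 4 3; 1 -1 0)² = 5/462, sgn +1
I_A²/I_B² = (7/198)/(5/462) = 49/15

49/15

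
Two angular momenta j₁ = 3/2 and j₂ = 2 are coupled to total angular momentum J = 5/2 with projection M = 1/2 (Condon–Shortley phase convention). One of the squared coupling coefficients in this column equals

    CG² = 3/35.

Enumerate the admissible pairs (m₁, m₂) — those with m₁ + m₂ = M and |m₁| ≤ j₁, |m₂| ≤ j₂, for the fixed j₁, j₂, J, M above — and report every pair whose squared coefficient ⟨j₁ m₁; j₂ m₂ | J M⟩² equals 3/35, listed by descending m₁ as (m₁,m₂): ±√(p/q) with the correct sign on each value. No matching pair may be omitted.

(1/2,0): +√(3/35)

Admissible pairs with m₁+m₂ = M = 1/2: (-3/2,2), (-1/2,1), (1/2,0), (3/2,-1)
  (m₁,m₂)=(3/2,-1): CG² = 27/70, CG = +√(27/70)
  (m₁,m₂)=(1/2,0): CG² = 3/35, CG = +√(3/35)   ← matches the target
  (m₁,m₂)=(-1/2,1): CG² = 5/14, CG = −√(5/14)
  (m₁,m₂)=(-3/2,2): CG² = 6/35, CG = −√(6/35)
Pairs with CG² = 3/35: (1/2,0): +√(3/35)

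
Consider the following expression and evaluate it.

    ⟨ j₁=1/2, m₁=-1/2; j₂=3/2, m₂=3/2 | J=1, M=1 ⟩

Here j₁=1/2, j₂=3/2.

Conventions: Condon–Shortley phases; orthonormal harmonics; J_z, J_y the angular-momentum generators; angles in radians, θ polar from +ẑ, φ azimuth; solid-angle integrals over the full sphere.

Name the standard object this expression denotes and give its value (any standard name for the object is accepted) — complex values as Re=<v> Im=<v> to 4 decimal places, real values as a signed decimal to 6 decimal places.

This is a Clebsch–Gordan (vector-coupling) coefficient.
j₁+j₂−J=1  J+j₁−j₂=0  J−j₁+j₂=2  j₁+j₂+J+1=4
(j₁±m₁, j₂±m₂, J±M) = (0,1,3,0,2,0)
P² = 3
sum k=1..1:
  [1] −1/2 = -1/2
S = -1/2
C² = P²·S² = 3/4 ; C = -0.866025

Clebsch–Gordan coefficient, −√(3/4) ≈ -0.866025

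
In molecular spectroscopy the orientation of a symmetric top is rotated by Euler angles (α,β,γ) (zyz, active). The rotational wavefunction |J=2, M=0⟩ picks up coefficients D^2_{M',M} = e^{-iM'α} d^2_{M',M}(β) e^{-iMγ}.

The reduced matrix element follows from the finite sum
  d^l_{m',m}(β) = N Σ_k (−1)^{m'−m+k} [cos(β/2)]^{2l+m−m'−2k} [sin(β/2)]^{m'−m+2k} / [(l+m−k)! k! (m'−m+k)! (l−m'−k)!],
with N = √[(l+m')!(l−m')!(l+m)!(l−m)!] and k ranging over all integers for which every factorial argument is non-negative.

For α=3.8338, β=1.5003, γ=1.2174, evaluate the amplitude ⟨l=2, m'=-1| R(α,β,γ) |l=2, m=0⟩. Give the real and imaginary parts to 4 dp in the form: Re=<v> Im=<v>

Re=-0.0662 Im=-0.0549

First d^2_{-1,0}(β=1.5003), then the phase factors e^{-i(-1)α} and e^{-i(0)γ}:
Half-angle: c=0.731587, s=0.681749. N=√(1·6·2·2)=4.898979
k∈{1,2} keeps every argument non-negative
  k=1: (−1)^0·4.8990/(2)·0.7316^3·0.6817^1 = +0.653879
  k=2: (−1)^1·4.8990/(2)·0.7316^1·0.6817^3 = -0.567824
d^2_{-1,0}(1.5003) = +0.653879 -0.567824 = +0.086054
Attach z-rotation phases: D = e^{-i(-1)(3.8338)}·(+0.086054)·e^{-i(0)(1.2174)} = -0.066248-0.054923i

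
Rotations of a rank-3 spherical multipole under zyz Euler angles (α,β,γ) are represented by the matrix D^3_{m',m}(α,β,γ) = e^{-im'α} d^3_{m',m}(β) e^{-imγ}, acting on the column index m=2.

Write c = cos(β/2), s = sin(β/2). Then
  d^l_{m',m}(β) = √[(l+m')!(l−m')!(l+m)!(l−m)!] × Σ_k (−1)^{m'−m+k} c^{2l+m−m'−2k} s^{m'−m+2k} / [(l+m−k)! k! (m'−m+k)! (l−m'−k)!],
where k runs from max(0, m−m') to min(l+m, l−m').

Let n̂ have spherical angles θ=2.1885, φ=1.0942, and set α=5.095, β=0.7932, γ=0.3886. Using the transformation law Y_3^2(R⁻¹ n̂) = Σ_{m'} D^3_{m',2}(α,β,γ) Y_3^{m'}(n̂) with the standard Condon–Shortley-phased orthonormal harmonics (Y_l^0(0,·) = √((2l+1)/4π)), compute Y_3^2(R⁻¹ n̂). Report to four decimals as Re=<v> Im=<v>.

Need the full column D^3_{m',2} for m'=−3..3 at α=5.0950, β=0.7932, γ=0.3886.
cos(β/2)=0.922380, sin(β/2)=0.386284
d^3_{-3,2}: single k=5 term ⇒ +0.019432;  D = -0.007038+0.018113i
d^3_{-2,2}: k∈[4..5] ⇒ +0.094715 -0.003322 = +0.091393;  D = -0.091386+0.001095i
d^3_{-1,2}: k∈[3..4] ⇒ +0.286076 -0.025087 = +0.260989;  D = -0.100332-0.240933i
d^3_{0,2}: k∈[2..3] ⇒ +0.591581 -0.103755 = +0.487826;  D = +0.347761-0.342105i
d^3_{1,2}: k∈[1..2] ⇒ +0.815560 -0.286076 = +0.529484;  D = +0.485393+0.211536i
d^3_{2,2}: k∈[0..1] ⇒ +0.615827 -0.540037 = +0.075790;  D = -0.002150+0.075759i
d^3_{3,2}: single k=0 term ⇒ -0.631730;  D = +0.592507-0.219131i
Y_3^{m'}(θ=2.1885,φ=1.0942) and Σ D·Y over m':
  (-0.0070+0.0181i)·(-0.2238+0.0318i)  (-0.0914+0.0011i)·(+0.2278+0.3207i)  (-0.1003-0.2409i)·(+0.0818-0.1585i)  (+0.3478-0.3421i)·(+0.2859+0.0000i)  (+0.4854+0.2115i)·(-0.0818-0.1585i)  (-0.0022+0.0758i)·(+0.2278-0.3207i)  (+0.5925-0.2191i)·(+0.2238+0.0318i)
Y_3^2(R⁻¹ n̂) = +0.190027-0.241489i

Re=0.1900 Im=-0.2415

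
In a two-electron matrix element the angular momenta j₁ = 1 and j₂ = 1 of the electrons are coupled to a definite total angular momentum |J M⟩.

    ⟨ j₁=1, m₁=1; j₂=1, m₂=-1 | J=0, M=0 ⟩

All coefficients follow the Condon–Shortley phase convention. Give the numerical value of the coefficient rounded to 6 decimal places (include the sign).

+0.577350  (= +√(1/3))

√[1·2!0!0!/3! · 2!0!0!2!0!0!] = √(4/3)
  +(−1)^0/∏(0,2,0,0,0,0)! = 1/2  (running 1/2)
⟨..|..⟩ = √(4/3)·(1/2) = +0.577350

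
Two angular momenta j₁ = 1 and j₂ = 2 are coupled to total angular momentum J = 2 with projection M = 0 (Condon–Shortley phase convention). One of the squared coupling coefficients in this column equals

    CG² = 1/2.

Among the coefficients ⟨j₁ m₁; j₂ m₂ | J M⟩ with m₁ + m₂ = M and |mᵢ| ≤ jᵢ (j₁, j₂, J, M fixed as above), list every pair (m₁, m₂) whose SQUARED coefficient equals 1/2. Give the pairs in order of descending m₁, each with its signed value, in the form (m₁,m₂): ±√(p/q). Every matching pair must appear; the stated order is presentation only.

(1,-1): +√(1/2); (-1,1): −√(1/2)

Admissible pairs with m₁+m₂ = M = 0: (-1,1), (0,0), (1,-1)
  (m₁,m₂)=(1,-1): CG² = 1/2, CG = +√(1/2)   ← matches the target
  (m₁,m₂)=(0,0): CG² = 0/1, CG = 0
  (m₁,m₂)=(-1,1): CG² = 1/2, CG = −√(1/2)   ← matches the target
Pairs with CG² = 1/2: (1,-1): +√(1/2); (-1,1): −√(1/2)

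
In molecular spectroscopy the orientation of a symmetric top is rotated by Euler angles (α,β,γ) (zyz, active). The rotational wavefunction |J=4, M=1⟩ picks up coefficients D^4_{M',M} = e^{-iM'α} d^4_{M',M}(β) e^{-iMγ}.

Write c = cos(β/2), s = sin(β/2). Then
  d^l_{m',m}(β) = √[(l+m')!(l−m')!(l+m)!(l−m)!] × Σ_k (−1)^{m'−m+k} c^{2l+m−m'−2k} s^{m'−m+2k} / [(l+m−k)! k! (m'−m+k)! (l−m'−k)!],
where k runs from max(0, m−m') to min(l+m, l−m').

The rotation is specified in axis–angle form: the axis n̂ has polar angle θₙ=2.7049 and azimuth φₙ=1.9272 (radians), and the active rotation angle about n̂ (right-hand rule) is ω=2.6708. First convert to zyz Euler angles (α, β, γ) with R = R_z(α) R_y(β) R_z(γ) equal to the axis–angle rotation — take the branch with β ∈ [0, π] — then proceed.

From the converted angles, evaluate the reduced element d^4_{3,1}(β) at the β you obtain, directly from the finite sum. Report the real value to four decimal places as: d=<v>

Axis–angle → zyz. n̂ = (sinθₙcosφₙ, sinθₙsinφₙ, cosθₙ) = (-0.147568, +0.396366, -0.906155), ω = 2.6708.
R = I cosω + sinω [n̂]ₓ + (1−cosω) n̂n̂ᵀ gives
  R = [-0.850025, +0.300407, +0.432680; -0.521644, -0.594089, -0.612328; +0.073103, -0.746200, +0.661696]
β = atan2(√(R₁₃²+R₂₃²), R₃₃) = 0.847718; α = atan2(R₂₃, R₁₃) mod 2π = 5.327541; γ = atan2(R₃₂, −R₃₁) mod 2π = 4.614734
d^4_{3,1}(β=0.8477) via the finite sum:
With c≡cos(β/2)=0.911509 and s≡sin(β/2)=0.411281, N=[5040·1·120·6]^{1/2}=1904.940944
k: max(0,(1)−(3))=0 … min(4+(1),4−(3))=1
  k=0: (−1)^2·1904.9409/(240)·0.9115^6·0.4113^2 = +0.770038
  k=1: (−1)^3·1904.9409/(144)·0.9115^4·0.4113^4 = -0.261286
d^4_{3,1}(0.8477) = +0.770038 -0.261286 = +0.508752

d=0.5088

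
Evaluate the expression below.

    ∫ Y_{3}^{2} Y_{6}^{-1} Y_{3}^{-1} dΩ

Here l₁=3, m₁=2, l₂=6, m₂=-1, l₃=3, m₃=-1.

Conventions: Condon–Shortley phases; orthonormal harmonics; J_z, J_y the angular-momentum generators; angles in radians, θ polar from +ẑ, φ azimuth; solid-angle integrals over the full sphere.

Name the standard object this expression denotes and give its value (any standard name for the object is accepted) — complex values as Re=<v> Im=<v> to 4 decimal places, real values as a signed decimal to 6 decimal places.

Gaunt coefficient, -0.121471

This is a Gaunt coefficient — the integral of a triple product of spherical harmonics over the sphere.
m-sum 0 ✓  L=12 even ✓  3≤3≤9 ✓
Π(2lᵢ+1) = 7×13×7 = 637
triangle coeff Δ(3,6,3) = 1/12012
Σ_t [3,3]: t=3:−1/1296 = -1/1296
(3j)²=100/3003 [(3 6 3; 0 0 0)], sign=+1
Σ_t [1,1]: t=1:−1/5760 = -1/5760
(3j)²=5/572 [(3 6 3; 2 -1 -1)], sign=-1
⇒ 4πI² = 875/4719
I = (-1)√(875/4719/(4π)) = -0.12147142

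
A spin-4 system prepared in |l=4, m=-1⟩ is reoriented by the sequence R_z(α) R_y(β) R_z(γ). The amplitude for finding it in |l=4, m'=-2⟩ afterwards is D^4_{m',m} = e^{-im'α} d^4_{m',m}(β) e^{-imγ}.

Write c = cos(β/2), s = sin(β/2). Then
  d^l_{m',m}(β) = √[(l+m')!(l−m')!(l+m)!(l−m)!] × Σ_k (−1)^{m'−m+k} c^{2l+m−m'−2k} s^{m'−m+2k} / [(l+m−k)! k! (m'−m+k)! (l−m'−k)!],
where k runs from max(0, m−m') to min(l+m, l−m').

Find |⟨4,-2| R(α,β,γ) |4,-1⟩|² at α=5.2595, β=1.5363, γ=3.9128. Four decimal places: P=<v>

P=0.0501

Split into d^4_{-2,-1}(β=1.5363) × two z-phases.
c=cos(1.536300/2)=0.719197, s=sin(1.536300/2)=0.694806; N=√[2·720·6·120]=1018.233765
Admissible k: 1..3 (factorial args all ≥0)
  k=1: (−1)^0·1018.2338/(240)·0.7192^7·0.6948^1 = +0.293384
  k=2: (−1)^1·1018.2338/(48)·0.7192^5·0.6948^3 = -1.369106
  k=3: (−1)^2·1018.2338/(72)·0.7192^3·0.6948^5 = +0.851877
d^4_{-2,-1}(1.5363) = +0.293384 -1.369106 +0.851877 = -0.223845
|D^4_{-2,-1}|² = |d^4_{-2,-1}(β)|² = (-0.223845)² = 0.050107 (the z-rotation phases have unit modulus)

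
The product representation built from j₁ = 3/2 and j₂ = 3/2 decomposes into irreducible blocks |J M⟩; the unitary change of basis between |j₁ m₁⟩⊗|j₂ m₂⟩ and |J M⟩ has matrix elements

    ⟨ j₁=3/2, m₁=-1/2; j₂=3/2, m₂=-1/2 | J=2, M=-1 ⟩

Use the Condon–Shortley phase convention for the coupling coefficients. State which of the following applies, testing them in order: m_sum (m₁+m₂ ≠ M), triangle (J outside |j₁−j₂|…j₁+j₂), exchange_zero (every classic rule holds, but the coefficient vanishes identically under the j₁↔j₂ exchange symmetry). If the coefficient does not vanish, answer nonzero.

m-sum: m₁+m₂ = -1/2+(-1/2) = -1, M = -1  ✓
triangle: |j₁−j₂| = 0 ≤ J = 2 ≤ j₁+j₂ = 3  ✓
exchange: j₁=j₂ and m₁=m₂, and (−1)^(j₁+j₂−J) = (−1)^1 = −1 forces ⟨j₁m₁;j₂m₂|JM⟩ = −⟨j₂m₂;j₁m₁|JM⟩ = −⟨j₁m₁;j₂m₂|JM⟩ ⇒ the coefficient vanishes identically
Racah sum check: Σ_k collapses to 0 ⇒ CG = 0

exchange_zero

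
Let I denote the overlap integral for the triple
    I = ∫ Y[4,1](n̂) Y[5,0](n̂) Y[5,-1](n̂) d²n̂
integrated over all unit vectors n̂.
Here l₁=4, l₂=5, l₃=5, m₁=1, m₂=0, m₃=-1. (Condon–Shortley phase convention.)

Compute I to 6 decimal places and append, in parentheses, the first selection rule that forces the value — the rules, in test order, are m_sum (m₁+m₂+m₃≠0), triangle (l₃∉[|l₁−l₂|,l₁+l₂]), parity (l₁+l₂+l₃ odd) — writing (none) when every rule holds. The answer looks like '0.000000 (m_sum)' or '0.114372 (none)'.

-0.053153 (none)

Checks pass: Σm=0; 14 even; l₃=5∈[1,9].
(2·4+1)(2·5+1)(2·5+1) = 1089
Δ: 4! 4! 6! / 15! → 1/3153150
sum: t=0:+1/69120 t=1:−1/1728 t=2:+1/576 t=3:−1/1728 t=4:+1/69120 = 7/11520
3j²(4 5 5; 0 0 0) = Δ·Π!·Σ² = 2/143  (sign -1)
sum: t=0:+1/17280 t=1:−1/1152 t=2:+1/864 t=3:−1/6912 = 7/34560
3j²(4 5 5; 1 0 -1) = Δ·Π!·Σ² = 1/429  (sign +1)
combine: 4πI² = 1089·2/143·1/429 = 6/169
take √, sign -1: I = -0.05315295
No selection rule forces the value: the integral is nonzero (none).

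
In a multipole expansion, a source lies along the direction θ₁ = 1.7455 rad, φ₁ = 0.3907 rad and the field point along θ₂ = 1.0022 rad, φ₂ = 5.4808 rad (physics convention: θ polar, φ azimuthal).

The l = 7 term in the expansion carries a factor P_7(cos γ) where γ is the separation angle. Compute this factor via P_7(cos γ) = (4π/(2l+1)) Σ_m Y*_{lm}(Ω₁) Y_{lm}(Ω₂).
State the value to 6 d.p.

Term-by-term m-sum for l=7 (normalisation 4π/15 = 0.837758):
  m=-7: (-0.412497+0.177664i) × (+0.118572-0.093264i) = -0.032341+0.059537i  (running Σ = -0.032341+0.059537i)
  m=-6: (+0.207206-0.212237i) × (+0.036698-0.358807i) = -0.068548-0.082136i  (running Σ = -0.100889-0.022598i)
  m=-5: (+0.077063-0.191436i) × (-0.278254-0.330045i) = -0.084626+0.027834i  (running Σ = -0.185515+0.005235i)
  m=-4: (+0.002501+0.312769i) × (-0.152870-0.010403i) = +0.002871-0.047839i  (running Σ = -0.182643-0.042604i)
  m=-3: (+0.046618+0.110664i) × (+0.202174-0.182551i) = +0.029627+0.013863i  (running Σ = -0.153017-0.028740i)
  m=-2: (-0.221070-0.219309i) × (+0.009899-0.291261i) = -0.066065+0.062218i  (running Σ = -0.219081+0.033478i)
  m=-1: (-0.079179-0.032612i) × (+0.111718+0.115580i) = -0.005076-0.012795i  (running Σ = -0.224158+0.020683i)
  m=0: (+0.309825-0.000000i) × (+0.313630+0.000000i) = +0.097170+0.000000i  (running Σ = -0.126987+0.020683i)
  m=1: (+0.079179-0.032612i) × (-0.111718+0.115580i) = -0.005076+0.012795i  (running Σ = -0.132064+0.033478i)
  m=2: (-0.221070+0.219309i) × (+0.009899+0.291261i) = -0.066065-0.062218i  (running Σ = -0.198128-0.028740i)
  m=3: (-0.046618+0.110664i) × (-0.202174-0.182551i) = +0.029627-0.013863i  (running Σ = -0.168501-0.042604i)
  m=4: (+0.002501-0.312769i) × (-0.152870+0.010403i) = +0.002871+0.047839i  (running Σ = -0.165630+0.005235i)
  m=5: (-0.077063-0.191436i) × (+0.278254-0.330045i) = -0.084626-0.027834i  (running Σ = -0.250255-0.022598i)
  m=6: (+0.207206+0.212237i) × (+0.036698+0.358807i) = -0.068548+0.082136i  (running Σ = -0.318804+0.059537i)
  m=7: (+0.412497+0.177664i) × (-0.118572-0.093264i) = -0.032341-0.059537i  (running Σ = -0.351145+0.000000i)
Total Σ_m = -0.351145+0.000000i. Multiply by 0.837758: -0.294174+0.000000i. P_7(cos γ) = -0.294174

-0.294174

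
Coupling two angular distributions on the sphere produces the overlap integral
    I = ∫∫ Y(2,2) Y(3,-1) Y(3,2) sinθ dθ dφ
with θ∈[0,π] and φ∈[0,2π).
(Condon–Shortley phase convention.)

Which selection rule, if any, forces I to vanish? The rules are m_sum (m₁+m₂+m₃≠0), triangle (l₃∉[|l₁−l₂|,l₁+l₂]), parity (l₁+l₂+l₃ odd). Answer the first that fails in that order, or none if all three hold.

Σmᵢ = 3  ✗
l₃∈[|l₁−l₂|,l₁+l₂]=[1,5], have l₃=3
Σlᵢ = 8 ⇒ even

m_sum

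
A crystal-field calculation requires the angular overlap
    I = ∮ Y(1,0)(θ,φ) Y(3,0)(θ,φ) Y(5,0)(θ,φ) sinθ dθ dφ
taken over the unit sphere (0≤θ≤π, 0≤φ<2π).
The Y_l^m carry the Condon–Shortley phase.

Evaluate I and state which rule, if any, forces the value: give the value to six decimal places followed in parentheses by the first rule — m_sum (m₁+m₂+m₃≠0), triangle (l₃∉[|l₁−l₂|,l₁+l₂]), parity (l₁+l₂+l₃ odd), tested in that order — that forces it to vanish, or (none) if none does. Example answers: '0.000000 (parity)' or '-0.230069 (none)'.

0.000000 (triangle)

triangle: need 2≤l₃≤4, have 5; I=0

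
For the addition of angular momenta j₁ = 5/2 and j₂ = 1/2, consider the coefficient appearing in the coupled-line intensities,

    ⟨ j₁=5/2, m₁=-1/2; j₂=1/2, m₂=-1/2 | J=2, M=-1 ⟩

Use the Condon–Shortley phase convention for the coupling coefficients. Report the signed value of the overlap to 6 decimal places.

+0.577350  (= +√(1/3))

j₁+j₂−J=1  J+j₁−j₂=4  J−j₁+j₂=0  j₁+j₂+J+1=6
(j₁±m₁, j₂±m₂, J±M) = (2,3,0,1,1,3)
P² = 12
sum k=0..0:
  [0] +1/6 = 1/6
S = 1/6
C² = P²·S² = 1/3 ; C = +0.577350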